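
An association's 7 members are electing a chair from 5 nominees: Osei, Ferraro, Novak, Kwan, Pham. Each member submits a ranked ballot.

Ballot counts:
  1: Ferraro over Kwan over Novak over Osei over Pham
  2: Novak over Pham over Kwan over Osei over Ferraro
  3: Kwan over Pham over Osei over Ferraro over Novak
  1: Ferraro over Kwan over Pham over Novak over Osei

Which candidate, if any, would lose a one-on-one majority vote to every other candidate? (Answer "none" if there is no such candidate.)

none

Head-to-head results (7 voters):
Osei vs Ferraro: 5 to 2, Osei.
Osei vs Novak: Osei preferred on 3 ballots; Novak wins 4–3.
Osei vs Kwan: Osei is ranked higher on 0 ballots, Kwan on 7. Kwan wins 7–0.
Osei vs Pham: Osei preferred on 1 ballot; Pham wins 6–1.
Ferraro vs Novak: Ferraro preferred on 1+3+1 = 5 ballots; Ferraro wins 5–2.
Ferraro vs Kwan: Kwan wins 5–2.
Ferraro vs Pham: Pham, 5–2.
Novak vs Kwan: Kwan, 5–2.
Novak vs Pham: Pham, 4–3.
Kwan vs Pham: Kwan wins 5–2.
Each candidate has at least one pairwise win (Osei beats Ferraro; Ferraro beats Novak; Novak beats Osei; Kwan beats Osei; Pham beats Osei) — no Condorcet loser.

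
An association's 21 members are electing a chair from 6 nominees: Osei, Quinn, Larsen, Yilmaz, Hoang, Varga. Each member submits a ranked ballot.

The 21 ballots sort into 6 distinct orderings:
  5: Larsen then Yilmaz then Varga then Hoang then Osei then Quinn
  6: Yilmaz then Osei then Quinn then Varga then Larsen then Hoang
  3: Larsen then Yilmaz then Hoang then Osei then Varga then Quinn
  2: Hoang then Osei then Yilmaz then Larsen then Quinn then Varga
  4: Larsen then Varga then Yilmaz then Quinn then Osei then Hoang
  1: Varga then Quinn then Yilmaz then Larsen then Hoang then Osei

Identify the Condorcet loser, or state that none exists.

Pairwise majorities:
Osei vs Quinn: Osei, 16–5.
Osei vs Larsen: 8 to 13, Larsen.
Osei vs Yilmaz: Osei preferred on 2 ballots; Yilmaz wins 19–2.
Osei vs Hoang: 6+4 = 10 for Osei, 11 for Hoang — Hoang by 11–10.
Osei vs Varga: Osei wins 11–10.
Quinn vs Larsen: 7 to 14, Larsen.
Quinn vs Yilmaz: Yilmaz, 20–1.
Quinn vs Hoang: Quinn wins 11–10.
Quinn vs Varga: Quinn preferred on 6+2 = 8 ballots; Varga wins 13–8.
Larsen vs Yilmaz: Larsen is ranked higher on 5+3+4 = 12 ballots, Yilmaz on 9. Larsen wins 12–9.
Larsen vs Hoang: Larsen is ranked higher on 5+6+3+4+1 = 19 ballots, Hoang on 2. Larsen wins 19–2.
Larsen vs Varga: Larsen is ranked higher on 5+3+2+4 = 14 ballots, Varga on 7. Larsen wins 14–7.
Yilmaz vs Hoang: 19 to 2, Yilmaz.
Yilmaz vs Varga: 5+6+3+2 = 16 for Yilmaz, 5 for Varga — Yilmaz by 16–5.
Hoang vs Varga: Hoang preferred on 3+2 = 5 ballots; Varga wins 16–5.
Each candidate has at least one pairwise win (Osei beats Quinn; Quinn beats Hoang; Larsen beats Osei; Yilmaz beats Osei; Hoang beats Osei; Varga beats Quinn) — no Condorcet loser.

none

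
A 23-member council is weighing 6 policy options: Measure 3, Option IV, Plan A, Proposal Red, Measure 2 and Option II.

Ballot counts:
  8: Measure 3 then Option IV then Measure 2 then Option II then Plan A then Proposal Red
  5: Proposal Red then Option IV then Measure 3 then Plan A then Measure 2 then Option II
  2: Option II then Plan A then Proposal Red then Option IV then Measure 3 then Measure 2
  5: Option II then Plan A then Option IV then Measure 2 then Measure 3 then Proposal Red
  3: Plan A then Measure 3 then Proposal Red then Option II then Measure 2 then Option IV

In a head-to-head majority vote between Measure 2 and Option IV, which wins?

Option IV

Ballots ranking Measure 2 above Option IV: 3.
Ballots ranking Option IV above Measure 2: 23 − 3 = 20.
Option IV wins the head-to-head 20–3.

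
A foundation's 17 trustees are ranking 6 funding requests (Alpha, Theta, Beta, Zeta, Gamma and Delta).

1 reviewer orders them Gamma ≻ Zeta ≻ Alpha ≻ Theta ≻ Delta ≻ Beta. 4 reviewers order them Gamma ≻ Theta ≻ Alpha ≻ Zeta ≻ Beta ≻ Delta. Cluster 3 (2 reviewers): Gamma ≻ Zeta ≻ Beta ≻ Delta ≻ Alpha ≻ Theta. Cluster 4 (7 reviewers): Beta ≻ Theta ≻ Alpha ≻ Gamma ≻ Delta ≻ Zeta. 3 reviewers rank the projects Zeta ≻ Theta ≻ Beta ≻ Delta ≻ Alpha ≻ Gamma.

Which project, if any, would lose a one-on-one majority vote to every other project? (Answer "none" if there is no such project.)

Delta

Pairwise majorities:
Alpha–Theta: Theta 14–3.
Alpha vs Beta: Beta wins 12–5.
Alpha vs Zeta: Alpha is ranked higher on 4+7 = 11 ballots, Zeta on 6. Alpha wins 11–6.
Alpha vs Gamma: Alpha preferred on 7+3 = 10 ballots; Alpha wins 10–7.
Alpha vs Delta: Alpha is ranked higher on 1+4+7 = 12 ballots, Delta on 5. Alpha wins 12–5.
Theta vs Beta: Theta is ranked higher on 1+4+3 = 8 ballots, Beta on 9. Beta wins 9–8.
Theta vs Zeta: Theta, 11–6.
Theta vs Gamma: Theta wins 10–7.
Theta vs Delta: 1+4+7+3 = 15 for Theta, 2 for Delta — Theta by 15–2.
Beta vs Zeta: Beta is ranked higher on 7 ballots, Zeta on 10. Zeta wins 10–7.
Beta vs Gamma: Beta is ranked higher on 7+3 = 10 ballots, Gamma on 7. Beta wins 10–7.
Beta–Delta: Beta 16–1.
Zeta vs Gamma: 3 for Zeta, 14 for Gamma — Gamma by 14–3.
Zeta vs Delta: Zeta wins 10–7.
Gamma–Delta: Gamma 14–3.
Only Delta has no wins; Delta is the Condorcet loser.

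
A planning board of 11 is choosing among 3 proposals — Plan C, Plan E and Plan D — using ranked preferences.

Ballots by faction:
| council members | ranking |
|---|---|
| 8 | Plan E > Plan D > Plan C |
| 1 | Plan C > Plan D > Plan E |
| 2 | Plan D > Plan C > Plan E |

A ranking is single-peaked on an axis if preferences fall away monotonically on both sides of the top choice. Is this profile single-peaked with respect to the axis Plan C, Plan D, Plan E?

Axis positions: Plan C=1, Plan D=2, Plan E=3.
Faction 1 (peak Plan E at position 3): ranking walks positions 3-2-1, expanding outward from the peak — single-peaked.
Faction 2 (peak Plan C at position 1): ranking walks positions 1-2-3, expanding outward from the peak — single-peaked.
Faction 3 (peak Plan D at position 2): ranking walks positions 2-1-3, expanding outward from the peak — single-peaked.
Every ranking is single-peaked on this axis.

yes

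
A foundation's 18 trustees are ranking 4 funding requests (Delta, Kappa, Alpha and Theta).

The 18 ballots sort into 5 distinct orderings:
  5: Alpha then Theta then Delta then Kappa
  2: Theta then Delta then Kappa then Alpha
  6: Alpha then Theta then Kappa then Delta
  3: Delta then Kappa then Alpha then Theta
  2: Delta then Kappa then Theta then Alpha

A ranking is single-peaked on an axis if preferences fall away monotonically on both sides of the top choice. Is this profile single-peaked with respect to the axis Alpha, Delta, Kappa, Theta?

Axis positions: Alpha=1, Delta=2, Kappa=3, Theta=4.
Ballot type 1: ranking walks positions 1-4-2-3; Theta is ranked above Delta even though Delta lies between Theta and the peak Alpha on the axis — preferences dip and rise again. Not single-peaked.
Ballot type 2: ranking walks positions 4-2-3-1; Delta is ranked above Kappa even though Kappa lies between Delta and the peak Theta on the axis — preferences dip and rise again. Not single-peaked.
Ballot type 3: ranking walks positions 1-4-3-2; Theta is ranked above Delta even though Delta lies between Theta and the peak Alpha on the axis — preferences dip and rise again. Not single-peaked.
Ballot type 4 (peak Delta at position 2): ranking walks positions 2-3-1-4, expanding outward from the peak — single-peaked.
Ballot type 5 (peak Delta at position 2): ranking walks positions 2-3-4-1, expanding outward from the peak — single-peaked.
Ballot type 1 violates single-peakedness, so the profile is not single-peaked on this axis.

no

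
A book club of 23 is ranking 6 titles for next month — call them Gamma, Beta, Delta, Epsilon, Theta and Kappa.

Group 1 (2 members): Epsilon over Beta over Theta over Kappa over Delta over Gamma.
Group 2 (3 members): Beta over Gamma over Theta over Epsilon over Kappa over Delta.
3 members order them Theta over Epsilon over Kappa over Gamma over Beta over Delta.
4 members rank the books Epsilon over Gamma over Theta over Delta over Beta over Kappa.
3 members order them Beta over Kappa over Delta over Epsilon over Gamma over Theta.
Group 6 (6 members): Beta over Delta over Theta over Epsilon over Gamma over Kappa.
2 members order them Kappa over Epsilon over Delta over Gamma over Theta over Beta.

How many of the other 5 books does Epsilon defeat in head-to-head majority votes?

3

Epsilon against each rival (23 members):
Epsilon–Gamma: Epsilon 20–3.
Epsilon vs Beta: Beta, 12–11.
Epsilon vs Delta: 14 to 9, Epsilon.
Epsilon vs Theta: 11 to 12, Theta.
Epsilon–Kappa: Epsilon 18–5.
Epsilon beats Gamma, Delta, Kappa; loses to Beta, Theta — 3 pairwise wins.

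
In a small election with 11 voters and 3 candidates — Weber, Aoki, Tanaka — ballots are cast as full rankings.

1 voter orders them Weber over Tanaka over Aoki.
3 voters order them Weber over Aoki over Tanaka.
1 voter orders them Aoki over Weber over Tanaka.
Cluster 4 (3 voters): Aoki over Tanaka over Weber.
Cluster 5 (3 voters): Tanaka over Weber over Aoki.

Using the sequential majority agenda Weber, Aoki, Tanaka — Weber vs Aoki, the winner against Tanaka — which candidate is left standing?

Tanaka

Round 1: Weber vs Aoki — 7–4, Weber advances.
Round 2: Weber vs Tanaka — 5–6, Tanaka advances.
Tanaka survives the agenda.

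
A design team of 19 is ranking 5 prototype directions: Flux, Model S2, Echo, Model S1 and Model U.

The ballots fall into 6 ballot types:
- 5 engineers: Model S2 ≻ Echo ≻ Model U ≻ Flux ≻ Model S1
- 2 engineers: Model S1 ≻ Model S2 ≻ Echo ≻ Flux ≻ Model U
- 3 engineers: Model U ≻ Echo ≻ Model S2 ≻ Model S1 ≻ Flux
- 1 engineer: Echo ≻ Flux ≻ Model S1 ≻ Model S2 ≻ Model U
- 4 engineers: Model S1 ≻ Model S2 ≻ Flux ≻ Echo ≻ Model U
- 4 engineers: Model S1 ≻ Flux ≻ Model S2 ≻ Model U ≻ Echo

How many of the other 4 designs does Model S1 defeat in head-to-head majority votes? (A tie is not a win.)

4

Model S1 against each rival (19 engineers):
Model S1–Flux: Model S1 13–6.
Model S1 vs Model S2: Model S1 preferred on 2+1+4+4 = 11 ballots; Model S1 wins 11–8.
Model S1 vs Echo: Model S1 is ranked higher on 2+4+4 = 10 ballots, Echo on 9. Model S1 wins 10–9.
Model S1–Model U: Model S1 11–8.
Model S1 beats Flux, Model S2, Echo, Model U — 4 pairwise wins.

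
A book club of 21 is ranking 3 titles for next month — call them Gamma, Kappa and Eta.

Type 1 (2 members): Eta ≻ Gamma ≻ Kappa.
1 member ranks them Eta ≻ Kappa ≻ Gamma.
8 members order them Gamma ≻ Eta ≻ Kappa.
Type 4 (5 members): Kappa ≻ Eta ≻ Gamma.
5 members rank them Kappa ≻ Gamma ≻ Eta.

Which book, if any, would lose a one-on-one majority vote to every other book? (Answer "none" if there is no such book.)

none

Head-to-head results (21 members):
Gamma vs Kappa: Kappa wins 11–10.
Gamma vs Eta: Gamma preferred on 8+5 = 13 ballots; Gamma wins 13–8.
Kappa–Eta: Eta 11–10.
No book is winless: Gamma beats Eta; Kappa beats Gamma; Eta beats Kappa. There is no Condorcet loser.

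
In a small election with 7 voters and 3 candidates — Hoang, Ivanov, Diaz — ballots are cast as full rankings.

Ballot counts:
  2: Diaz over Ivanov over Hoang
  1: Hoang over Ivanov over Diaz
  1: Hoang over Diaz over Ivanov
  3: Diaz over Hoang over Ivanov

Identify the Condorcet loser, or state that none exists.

Pairwise majorities:
Hoang vs Ivanov: Hoang is ranked higher on 1+1+3 = 5 ballots, Ivanov on 2. Hoang wins 5–2.
Hoang vs Diaz: 2 to 5, Diaz.
Ivanov vs Diaz: Ivanov is ranked higher on 1 ballot, Diaz on 6. Diaz wins 6–1.
Ivanov loses to every other candidate — it is the Condorcet loser.

Ivanov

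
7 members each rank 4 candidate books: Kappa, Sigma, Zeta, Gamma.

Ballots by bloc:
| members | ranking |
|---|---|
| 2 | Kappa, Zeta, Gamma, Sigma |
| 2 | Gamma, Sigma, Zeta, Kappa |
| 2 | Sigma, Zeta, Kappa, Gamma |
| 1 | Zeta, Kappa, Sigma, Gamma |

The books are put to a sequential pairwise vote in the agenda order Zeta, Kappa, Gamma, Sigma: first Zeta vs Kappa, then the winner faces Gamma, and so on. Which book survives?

Sigma

Round 1: Zeta vs Kappa — 5–2, Zeta advances.
Round 2: Zeta vs Gamma — 5–2, Zeta advances.
Round 3: Zeta vs Sigma — 3–4, Sigma advances.
The agenda winner is Sigma.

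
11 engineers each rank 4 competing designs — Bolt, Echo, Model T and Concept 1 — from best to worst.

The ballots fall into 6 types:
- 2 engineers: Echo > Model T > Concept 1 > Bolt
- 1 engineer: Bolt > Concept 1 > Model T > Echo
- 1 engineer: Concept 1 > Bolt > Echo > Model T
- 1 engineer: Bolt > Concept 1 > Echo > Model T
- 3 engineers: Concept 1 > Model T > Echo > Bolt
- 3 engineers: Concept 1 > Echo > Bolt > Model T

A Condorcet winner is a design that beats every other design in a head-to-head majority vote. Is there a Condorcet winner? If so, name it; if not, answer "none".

Pairwise majorities:
Bolt vs Echo: Bolt is ranked higher on 1+1+1 = 3 ballots, Echo on 8. Echo wins 8–3.
Bolt vs Model T: 1+1+1+3 = 6 for Bolt, 5 for Model T — Bolt by 6–5.
Bolt vs Concept 1: 2 to 9, Concept 1.
Echo vs Model T: 7 to 4, Echo.
Echo vs Concept 1: 2 to 9, Concept 1.
Model T vs Concept 1: Model T preferred on 2 ballots; Concept 1 wins 9–2.
Concept 1 defeats every rival head-to-head and is the Condorcet winner.

Concept 1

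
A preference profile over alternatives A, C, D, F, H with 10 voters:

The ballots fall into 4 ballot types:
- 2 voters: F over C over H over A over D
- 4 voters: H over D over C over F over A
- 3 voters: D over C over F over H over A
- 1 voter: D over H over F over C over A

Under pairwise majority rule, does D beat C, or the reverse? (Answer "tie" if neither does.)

Ballots ranking D above C: 4 + 3 + 1 = 8.
Ballots ranking C above D: 10 − 8 = 2.
D wins the head-to-head 8–2.

D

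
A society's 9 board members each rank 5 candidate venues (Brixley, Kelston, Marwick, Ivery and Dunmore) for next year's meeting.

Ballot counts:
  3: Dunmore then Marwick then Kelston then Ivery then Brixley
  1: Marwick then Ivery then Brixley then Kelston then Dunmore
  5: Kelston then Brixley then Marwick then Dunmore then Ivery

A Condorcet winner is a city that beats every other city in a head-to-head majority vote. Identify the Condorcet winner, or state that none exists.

Check each pair by majority over 9 ballots:
Brixley vs Kelston: Kelston wins 8–1.
Brixley–Marwick: Brixley 5–4.
Brixley vs Ivery: Brixley, 5–4.
Brixley–Dunmore: Brixley 6–3.
Kelston–Marwick: Kelston 5–4.
Kelston–Ivery: Kelston 8–1.
Kelston–Dunmore: Kelston 6–3.
Marwick–Ivery: Marwick 9–0.
Marwick vs Dunmore: Marwick wins 6–3.
Ivery vs Dunmore: Dunmore, 8–1.
Kelston beats each of Brixley, Marwick, Ivery, Dunmore — Kelston is the Condorcet winner.

Kelston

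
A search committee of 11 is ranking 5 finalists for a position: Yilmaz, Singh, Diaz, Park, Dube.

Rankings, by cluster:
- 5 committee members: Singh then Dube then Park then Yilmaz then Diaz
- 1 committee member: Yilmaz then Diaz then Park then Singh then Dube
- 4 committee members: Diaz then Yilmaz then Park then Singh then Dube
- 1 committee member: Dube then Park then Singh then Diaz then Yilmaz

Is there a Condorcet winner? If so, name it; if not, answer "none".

Check each pair by majority over 11 ballots:
Yilmaz vs Singh: Yilmaz is ranked higher on 1+4 = 5 ballots, Singh on 6. Singh wins 6–5.
Yilmaz vs Diaz: 6 to 5, Yilmaz.
Yilmaz vs Park: 1+4 = 5 for Yilmaz, 6 for Park — Park by 6–5.
Yilmaz vs Dube: 5 to 6, Dube.
Singh vs Diaz: 6 to 5, Singh.
Singh vs Park: 5 to 6, Park.
Singh–Dube: Singh 10–1.
Diaz vs Park: 1+4 = 5 for Diaz, 6 for Park — Park by 6–5.
Diaz vs Dube: Diaz is ranked higher on 1+4 = 5 ballots, Dube on 6. Dube wins 6–5.
Park vs Dube: Dube wins 6–5.
No candidate is unbeaten: Yilmaz loses to Singh; Singh loses to Park; Diaz loses to Yilmaz; Park loses to Dube; Dube loses to Singh. In particular Singh → Dube → Park → Singh is a majority cycle — no Condorcet winner exists.

none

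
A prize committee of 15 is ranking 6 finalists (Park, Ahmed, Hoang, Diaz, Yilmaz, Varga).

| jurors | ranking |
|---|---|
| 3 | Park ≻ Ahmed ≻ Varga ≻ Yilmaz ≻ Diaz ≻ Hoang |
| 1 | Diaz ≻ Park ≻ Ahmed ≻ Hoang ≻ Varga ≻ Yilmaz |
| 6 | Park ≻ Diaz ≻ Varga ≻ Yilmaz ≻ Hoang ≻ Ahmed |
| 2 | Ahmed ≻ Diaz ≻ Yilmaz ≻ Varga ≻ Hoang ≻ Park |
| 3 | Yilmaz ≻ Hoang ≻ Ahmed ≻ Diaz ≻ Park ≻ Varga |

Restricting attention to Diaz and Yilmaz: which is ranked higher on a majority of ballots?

Diaz

Ballots ranking Diaz above Yilmaz: 1 + 6 + 2 = 9.
Ballots ranking Yilmaz above Diaz: 15 − 9 = 6.
Diaz wins the head-to-head 9–6.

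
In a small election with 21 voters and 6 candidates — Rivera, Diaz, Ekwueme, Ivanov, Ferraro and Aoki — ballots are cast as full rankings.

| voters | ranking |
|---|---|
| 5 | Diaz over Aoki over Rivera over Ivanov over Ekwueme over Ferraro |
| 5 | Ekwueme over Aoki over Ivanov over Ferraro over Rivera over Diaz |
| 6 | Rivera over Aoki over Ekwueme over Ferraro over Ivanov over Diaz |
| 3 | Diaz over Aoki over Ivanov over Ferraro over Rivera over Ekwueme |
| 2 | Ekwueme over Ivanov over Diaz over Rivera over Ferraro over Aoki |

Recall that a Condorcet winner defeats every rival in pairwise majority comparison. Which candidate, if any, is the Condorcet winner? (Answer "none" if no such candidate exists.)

Check each pair by majority over 21 ballots:
Rivera–Diaz: Rivera 11–10.
Rivera vs Ekwueme: Rivera wins 14–7.
Rivera vs Ivanov: Rivera wins 11–10.
Rivera vs Ferraro: Rivera wins 13–8.
Rivera vs Aoki: Aoki, 13–8.
Diaz vs Ekwueme: Ekwueme, 13–8.
Diaz–Ivanov: Ivanov 13–8.
Diaz–Ferraro: Ferraro 11–10.
Diaz–Aoki: Aoki 11–10.
Ekwueme vs Ivanov: Ekwueme, 13–8.
Ekwueme vs Ferraro: Ekwueme, 18–3.
Ekwueme–Aoki: Aoki 14–7.
Ivanov–Ferraro: Ivanov 15–6.
Ivanov–Aoki: Aoki 19–2.
Ferraro vs Aoki: Aoki, 19–2.
Only Aoki has no losses; Aoki is the Condorcet winner.

Aoki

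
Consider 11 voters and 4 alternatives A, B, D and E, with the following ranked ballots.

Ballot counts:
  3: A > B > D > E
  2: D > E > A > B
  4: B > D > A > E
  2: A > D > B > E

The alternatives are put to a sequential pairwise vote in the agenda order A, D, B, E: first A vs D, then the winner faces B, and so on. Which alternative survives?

B

Round 1: A vs D — 5–6, D advances.
Round 2: D vs B — 4–7, B advances.
Round 3: B vs E — 9–2, B advances.
The agenda winner is B.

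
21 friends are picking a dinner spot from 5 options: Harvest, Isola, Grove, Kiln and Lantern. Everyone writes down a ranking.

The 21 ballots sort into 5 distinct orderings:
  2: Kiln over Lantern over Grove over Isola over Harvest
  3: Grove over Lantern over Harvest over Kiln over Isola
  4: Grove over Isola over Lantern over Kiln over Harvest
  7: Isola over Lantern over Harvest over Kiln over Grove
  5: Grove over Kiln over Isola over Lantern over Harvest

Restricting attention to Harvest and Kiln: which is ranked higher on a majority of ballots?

Ballots ranking Harvest above Kiln: 3 + 7 = 10.
Ballots ranking Kiln above Harvest: 21 − 10 = 11.
Kiln wins the head-to-head 11–10.

Kiln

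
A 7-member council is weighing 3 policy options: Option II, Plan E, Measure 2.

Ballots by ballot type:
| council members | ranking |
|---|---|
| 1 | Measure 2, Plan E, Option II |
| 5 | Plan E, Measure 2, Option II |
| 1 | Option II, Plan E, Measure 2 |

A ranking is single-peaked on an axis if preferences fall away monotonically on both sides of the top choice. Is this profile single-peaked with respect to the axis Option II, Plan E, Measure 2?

yes

Axis positions: Option II=1, Plan E=2, Measure 2=3.
Ballot type 1 (peak Measure 2 at position 3): ranking walks positions 3-2-1, expanding outward from the peak — single-peaked.
Ballot type 2 (peak Plan E at position 2): ranking walks positions 2-3-1, expanding outward from the peak — single-peaked.
Ballot type 3 (peak Option II at position 1): ranking walks positions 1-2-3, expanding outward from the peak — single-peaked.
Every ranking is single-peaked on this axis.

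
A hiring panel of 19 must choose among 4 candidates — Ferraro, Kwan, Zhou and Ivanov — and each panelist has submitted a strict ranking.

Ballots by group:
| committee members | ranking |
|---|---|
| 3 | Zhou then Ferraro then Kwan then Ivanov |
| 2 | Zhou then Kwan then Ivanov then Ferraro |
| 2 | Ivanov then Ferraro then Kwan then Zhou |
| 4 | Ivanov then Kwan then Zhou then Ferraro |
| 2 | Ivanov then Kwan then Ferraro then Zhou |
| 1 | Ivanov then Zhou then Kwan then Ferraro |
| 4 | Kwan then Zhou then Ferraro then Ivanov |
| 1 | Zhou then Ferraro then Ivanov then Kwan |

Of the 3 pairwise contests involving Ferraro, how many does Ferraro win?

Ferraro against each rival (19 committee members):
Ferraro–Kwan: Kwan 13–6.
Ferraro vs Zhou: Ferraro is ranked higher on 2+2 = 4 ballots, Zhou on 15. Zhou wins 15–4.
Ferraro vs Ivanov: Ivanov wins 11–8.
Ferraro beats no one; loses to Kwan, Zhou, Ivanov — 0 pairwise wins.

0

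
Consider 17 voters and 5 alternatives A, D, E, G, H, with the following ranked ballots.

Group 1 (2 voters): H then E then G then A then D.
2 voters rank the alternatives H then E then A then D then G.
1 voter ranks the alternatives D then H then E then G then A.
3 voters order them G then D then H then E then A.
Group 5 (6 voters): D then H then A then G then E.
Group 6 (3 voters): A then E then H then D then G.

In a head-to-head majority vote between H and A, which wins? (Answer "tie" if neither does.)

H

Ballots ranking H above A: 2 + 2 + 1 + 3 + 6 = 14.
Ballots ranking A above H: 17 − 14 = 3.
H wins the head-to-head 14–3.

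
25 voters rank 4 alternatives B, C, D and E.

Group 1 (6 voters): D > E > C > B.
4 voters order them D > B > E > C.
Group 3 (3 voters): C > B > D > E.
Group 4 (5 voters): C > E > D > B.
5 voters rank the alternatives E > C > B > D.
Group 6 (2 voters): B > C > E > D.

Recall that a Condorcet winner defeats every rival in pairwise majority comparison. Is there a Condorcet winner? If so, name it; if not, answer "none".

Head-to-head results (25 voters):
B–C: C 19–6.
B vs D: D wins 15–10.
B vs E: E, 16–9.
C vs D: C, 15–10.
C vs E: E, 15–10.
D–E: D 13–12.
Each alternative drops at least one matchup (B loses to C; C loses to E; D loses to C; E loses to D); the cycle C > D > E > C rules out a Condorcet winner.

none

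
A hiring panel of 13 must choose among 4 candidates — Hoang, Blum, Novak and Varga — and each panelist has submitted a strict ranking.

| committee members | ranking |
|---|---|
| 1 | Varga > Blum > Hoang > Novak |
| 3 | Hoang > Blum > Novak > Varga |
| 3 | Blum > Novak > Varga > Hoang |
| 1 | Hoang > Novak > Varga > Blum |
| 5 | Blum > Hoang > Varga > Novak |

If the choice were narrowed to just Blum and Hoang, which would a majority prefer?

Ballots ranking Blum above Hoang: 1 + 3 + 5 = 9.
Ballots ranking Hoang above Blum: 13 − 9 = 4.
Blum wins the head-to-head 9–4.

Blum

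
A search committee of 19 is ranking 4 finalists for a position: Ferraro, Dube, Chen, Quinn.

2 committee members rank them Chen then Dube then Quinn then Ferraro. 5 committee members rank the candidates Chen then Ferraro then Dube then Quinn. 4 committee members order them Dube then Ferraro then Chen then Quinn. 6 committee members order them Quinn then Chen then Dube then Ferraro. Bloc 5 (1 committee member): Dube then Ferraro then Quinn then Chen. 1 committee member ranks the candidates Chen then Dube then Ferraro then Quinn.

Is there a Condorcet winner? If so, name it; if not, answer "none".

Head-to-head results (19 committee members):
Ferraro–Dube: Dube 14–5.
Ferraro–Chen: Chen 14–5.
Ferraro vs Quinn: Ferraro, 11–8.
Dube–Chen: Chen 14–5.
Dube vs Quinn: Dube wins 13–6.
Chen vs Quinn: Chen wins 12–7.
Chen defeats every rival head-to-head and is the Condorcet winner.

Chen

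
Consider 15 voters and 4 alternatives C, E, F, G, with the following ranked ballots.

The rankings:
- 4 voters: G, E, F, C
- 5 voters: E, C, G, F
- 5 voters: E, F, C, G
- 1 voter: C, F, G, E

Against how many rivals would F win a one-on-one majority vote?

1

F against each rival (15 voters):
F–C: F 9–6.
F vs E: F preferred on 1 ballot; E wins 14–1.
F vs G: 5+1 = 6 for F, 9 for G — G by 9–6.
F beats C; loses to E, G — 1 pairwise win.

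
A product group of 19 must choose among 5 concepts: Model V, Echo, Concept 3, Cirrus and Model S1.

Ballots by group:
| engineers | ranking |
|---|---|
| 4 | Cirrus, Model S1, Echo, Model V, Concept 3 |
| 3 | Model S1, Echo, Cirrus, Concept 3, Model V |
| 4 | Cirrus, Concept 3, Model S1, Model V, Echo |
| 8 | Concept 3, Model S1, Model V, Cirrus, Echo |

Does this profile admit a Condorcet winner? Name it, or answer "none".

none

Pairwise majorities:
Model V vs Echo: Model V is ranked higher on 4+8 = 12 ballots, Echo on 7. Model V wins 12–7.
Model V vs Concept 3: Model V preferred on 4 ballots; Concept 3 wins 15–4.
Model V vs Cirrus: Model V preferred on 8 ballots; Cirrus wins 11–8.
Model V vs Model S1: Model V preferred on 0 ballots; Model S1 wins 19–0.
Echo vs Concept 3: Echo preferred on 4+3 = 7 ballots; Concept 3 wins 12–7.
Echo vs Cirrus: 3 to 16, Cirrus.
Echo vs Model S1: Echo is ranked higher on 0 ballots, Model S1 on 19. Model S1 wins 19–0.
Concept 3 vs Cirrus: Concept 3 preferred on 8 ballots; Cirrus wins 11–8.
Concept 3 vs Model S1: Concept 3 preferred on 4+8 = 12 ballots; Concept 3 wins 12–7.
Cirrus vs Model S1: Cirrus is ranked higher on 4+4 = 8 ballots, Model S1 on 11. Model S1 wins 11–8.
Each design drops at least one matchup (Model V loses to Concept 3; Echo loses to Model V; Concept 3 loses to Cirrus; Cirrus loses to Model S1; Model S1 loses to Concept 3); the cycle Concept 3 beats Model S1 beats Cirrus beats Concept 3 rules out a Condorcet winner.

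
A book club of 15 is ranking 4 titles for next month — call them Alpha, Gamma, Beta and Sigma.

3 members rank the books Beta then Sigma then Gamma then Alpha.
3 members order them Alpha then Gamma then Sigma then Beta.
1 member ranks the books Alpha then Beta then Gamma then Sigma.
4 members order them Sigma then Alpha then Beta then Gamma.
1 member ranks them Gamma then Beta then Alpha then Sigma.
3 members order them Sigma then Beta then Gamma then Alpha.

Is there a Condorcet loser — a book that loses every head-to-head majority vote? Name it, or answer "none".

Gamma

Head-to-head results (15 members):
Alpha vs Gamma: Alpha, 8–7.
Alpha vs Beta: Alpha wins 8–7.
Alpha vs Sigma: 3+1+1 = 5 for Alpha, 10 for Sigma — Sigma by 10–5.
Gamma vs Beta: 4 to 11, Beta.
Gamma vs Sigma: Gamma preferred on 3+1+1 = 5 ballots; Sigma wins 10–5.
Beta vs Sigma: Sigma wins 10–5.
Only Gamma has no wins; Gamma is the Condorcet loser.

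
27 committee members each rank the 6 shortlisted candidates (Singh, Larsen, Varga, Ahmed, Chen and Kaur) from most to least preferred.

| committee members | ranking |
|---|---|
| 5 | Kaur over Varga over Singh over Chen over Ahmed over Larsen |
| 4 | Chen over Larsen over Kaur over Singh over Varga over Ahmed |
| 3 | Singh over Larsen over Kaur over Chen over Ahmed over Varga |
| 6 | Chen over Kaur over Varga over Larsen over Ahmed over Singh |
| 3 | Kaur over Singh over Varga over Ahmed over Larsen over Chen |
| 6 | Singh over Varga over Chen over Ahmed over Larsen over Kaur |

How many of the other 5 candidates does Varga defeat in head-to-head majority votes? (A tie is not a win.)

3

Varga against each rival (27 committee members):
Varga vs Singh: 5+6 = 11 for Varga, 16 for Singh — Singh by 16–11.
Varga–Larsen: Varga 20–7.
Varga vs Ahmed: Varga wins 24–3.
Varga vs Chen: 14 to 13, Varga.
Varga–Kaur: Kaur 21–6.
Varga beats Larsen, Ahmed, Chen; loses to Singh, Kaur — 3 pairwise wins.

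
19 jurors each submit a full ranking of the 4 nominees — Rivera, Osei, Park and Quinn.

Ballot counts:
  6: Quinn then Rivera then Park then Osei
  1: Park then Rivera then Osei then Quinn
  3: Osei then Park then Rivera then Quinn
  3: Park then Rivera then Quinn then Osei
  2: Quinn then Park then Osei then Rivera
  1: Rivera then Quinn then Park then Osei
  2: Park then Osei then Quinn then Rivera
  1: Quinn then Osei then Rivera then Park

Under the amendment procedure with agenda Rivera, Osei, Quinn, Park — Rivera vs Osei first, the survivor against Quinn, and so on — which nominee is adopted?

Quinn

Round 1: Rivera vs Osei — 11–8, Rivera advances.
Round 2: Rivera vs Quinn — 8–11, Quinn advances.
Round 3: Quinn vs Park — 10–9, Quinn advances.
The agenda winner is Quinn.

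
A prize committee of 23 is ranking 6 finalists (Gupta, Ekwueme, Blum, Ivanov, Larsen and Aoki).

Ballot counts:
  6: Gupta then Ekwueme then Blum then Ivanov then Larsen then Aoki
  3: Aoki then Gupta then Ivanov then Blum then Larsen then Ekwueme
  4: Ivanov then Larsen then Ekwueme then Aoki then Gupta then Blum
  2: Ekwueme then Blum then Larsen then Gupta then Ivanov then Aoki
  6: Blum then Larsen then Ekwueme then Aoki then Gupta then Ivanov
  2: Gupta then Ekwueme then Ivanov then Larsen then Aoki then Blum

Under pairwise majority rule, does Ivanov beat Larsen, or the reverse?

Ivanov

Ballots ranking Ivanov above Larsen: 6 + 3 + 4 + 2 = 15.
Ballots ranking Larsen above Ivanov: 23 − 15 = 8.
Ivanov wins the head-to-head 15–8.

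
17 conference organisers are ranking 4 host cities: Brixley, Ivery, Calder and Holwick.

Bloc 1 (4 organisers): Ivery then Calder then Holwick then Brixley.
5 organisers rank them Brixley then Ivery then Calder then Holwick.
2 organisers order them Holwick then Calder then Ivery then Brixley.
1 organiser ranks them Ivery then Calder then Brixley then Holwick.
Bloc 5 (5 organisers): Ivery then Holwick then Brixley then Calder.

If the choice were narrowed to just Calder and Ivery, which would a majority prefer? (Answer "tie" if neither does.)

Ivery

Ballots ranking Calder above Ivery: 2.
Ballots ranking Ivery above Calder: 17 − 2 = 15.
Ivery wins the head-to-head 15–2.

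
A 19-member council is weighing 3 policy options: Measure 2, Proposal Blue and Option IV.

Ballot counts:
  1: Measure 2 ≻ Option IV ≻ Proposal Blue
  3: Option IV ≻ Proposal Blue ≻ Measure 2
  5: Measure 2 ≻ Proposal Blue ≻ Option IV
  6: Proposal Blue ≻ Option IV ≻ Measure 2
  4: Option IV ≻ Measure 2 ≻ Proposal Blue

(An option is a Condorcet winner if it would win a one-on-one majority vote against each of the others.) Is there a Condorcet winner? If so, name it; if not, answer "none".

Pairwise majorities:
Measure 2 vs Proposal Blue: Measure 2 is ranked higher on 1+5+4 = 10 ballots, Proposal Blue on 9. Measure 2 wins 10–9.
Measure 2–Option IV: Option IV 13–6.
Proposal Blue vs Option IV: 5+6 = 11 for Proposal Blue, 8 for Option IV — Proposal Blue by 11–8.
No option is unbeaten: Measure 2 loses to Option IV; Proposal Blue loses to Measure 2; Option IV loses to Proposal Blue. In particular Measure 2 > Proposal Blue > Option IV > Measure 2 is a majority cycle — no Condorcet winner exists.

none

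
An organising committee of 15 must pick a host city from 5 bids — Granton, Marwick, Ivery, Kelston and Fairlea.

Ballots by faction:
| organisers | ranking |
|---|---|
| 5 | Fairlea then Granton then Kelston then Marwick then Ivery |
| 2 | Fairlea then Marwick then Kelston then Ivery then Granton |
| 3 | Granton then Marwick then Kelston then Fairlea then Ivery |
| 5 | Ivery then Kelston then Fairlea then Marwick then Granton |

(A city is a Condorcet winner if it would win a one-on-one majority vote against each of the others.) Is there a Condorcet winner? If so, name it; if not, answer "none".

Head-to-head results (15 organisers):
Granton vs Marwick: Granton preferred on 5+3 = 8 ballots; Granton wins 8–7.
Granton vs Ivery: Granton preferred on 5+3 = 8 ballots; Granton wins 8–7.
Granton vs Kelston: Granton preferred on 5+3 = 8 ballots; Granton wins 8–7.
Granton vs Fairlea: Granton preferred on 3 ballots; Fairlea wins 12–3.
Marwick vs Ivery: 10 to 5, Marwick.
Marwick vs Kelston: 2+3 = 5 for Marwick, 10 for Kelston — Kelston by 10–5.
Marwick vs Fairlea: 3 for Marwick, 12 for Fairlea — Fairlea by 12–3.
Ivery vs Kelston: 5 to 10, Kelston.
Ivery vs Fairlea: 5 for Ivery, 10 for Fairlea — Fairlea by 10–5.
Kelston vs Fairlea: 3+5 = 8 for Kelston, 7 for Fairlea — Kelston by 8–7.
Each city drops at least one matchup (Granton loses to Fairlea; Marwick loses to Granton; Ivery loses to Granton; Kelston loses to Granton; Fairlea loses to Kelston); the cycle Granton beats Kelston beats Fairlea beats Granton rules out a Condorcet winner.

none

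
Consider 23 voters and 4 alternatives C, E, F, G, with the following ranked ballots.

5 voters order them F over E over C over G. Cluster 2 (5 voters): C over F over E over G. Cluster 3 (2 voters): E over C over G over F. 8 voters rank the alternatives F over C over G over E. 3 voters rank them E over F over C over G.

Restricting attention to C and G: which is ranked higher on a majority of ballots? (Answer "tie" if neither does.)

Ballots ranking C above G: 5 + 5 + 2 + 8 + 3 = 23.
Ballots ranking G above C: 23 − 23 = 0.
C wins the head-to-head 23–0.

C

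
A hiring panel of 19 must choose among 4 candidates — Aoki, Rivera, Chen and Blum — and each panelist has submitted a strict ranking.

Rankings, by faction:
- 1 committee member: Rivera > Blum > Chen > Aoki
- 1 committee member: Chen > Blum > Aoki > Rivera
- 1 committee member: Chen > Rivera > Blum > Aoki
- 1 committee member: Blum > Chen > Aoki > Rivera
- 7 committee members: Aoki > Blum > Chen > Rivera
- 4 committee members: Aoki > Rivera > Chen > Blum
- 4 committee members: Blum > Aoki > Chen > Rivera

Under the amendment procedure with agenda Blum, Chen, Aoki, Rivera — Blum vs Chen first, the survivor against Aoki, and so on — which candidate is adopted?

Round 1: Blum vs Chen — 13–6, Blum advances.
Round 2: Blum vs Aoki — 8–11, Aoki advances.
Round 3: Aoki vs Rivera — 17–2, Aoki advances.
Aoki survives the agenda.

Aoki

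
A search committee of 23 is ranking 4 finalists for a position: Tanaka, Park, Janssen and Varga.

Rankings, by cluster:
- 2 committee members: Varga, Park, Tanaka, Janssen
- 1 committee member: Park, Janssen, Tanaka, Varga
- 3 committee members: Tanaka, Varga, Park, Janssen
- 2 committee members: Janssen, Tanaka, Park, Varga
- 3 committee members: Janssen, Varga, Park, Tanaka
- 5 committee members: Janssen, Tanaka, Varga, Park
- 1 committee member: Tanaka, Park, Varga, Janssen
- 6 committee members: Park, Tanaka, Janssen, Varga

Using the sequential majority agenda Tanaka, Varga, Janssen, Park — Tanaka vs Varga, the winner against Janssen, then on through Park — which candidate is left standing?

Park

Round 1: Tanaka vs Varga — 18–5, Tanaka advances.
Round 2: Tanaka vs Janssen — 12–11, Tanaka advances.
Round 3: Tanaka vs Park — 11–12, Park advances.
The agenda winner is Park.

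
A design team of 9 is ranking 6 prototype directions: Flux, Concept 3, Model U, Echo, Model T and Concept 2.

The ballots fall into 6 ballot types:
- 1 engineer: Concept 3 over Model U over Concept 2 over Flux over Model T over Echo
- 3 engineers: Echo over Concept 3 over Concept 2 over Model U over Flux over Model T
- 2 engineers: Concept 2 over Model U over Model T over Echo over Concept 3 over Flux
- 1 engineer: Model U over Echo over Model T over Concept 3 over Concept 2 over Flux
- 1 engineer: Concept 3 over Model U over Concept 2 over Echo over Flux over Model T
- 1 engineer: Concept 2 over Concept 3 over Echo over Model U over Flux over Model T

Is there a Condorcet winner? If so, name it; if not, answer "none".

Check each pair by majority over 9 ballots:
Flux vs Concept 3: Concept 3, 9–0.
Flux vs Model U: Model U wins 9–0.
Flux–Echo: Echo 8–1.
Flux vs Model T: Flux wins 6–3.
Flux–Concept 2: Concept 2 9–0.
Concept 3–Model U: Concept 3 6–3.
Concept 3 vs Echo: Echo wins 6–3.
Concept 3 vs Model T: Concept 3 wins 6–3.
Concept 3 vs Concept 2: Concept 3, 6–3.
Model U vs Echo: Model U, 5–4.
Model U vs Model T: Model U, 9–0.
Model U–Concept 2: Concept 2 6–3.
Echo–Model T: Echo 6–3.
Echo vs Concept 2: Concept 2 wins 5–4.
Model T vs Concept 2: Concept 2 wins 8–1.
Each design drops at least one matchup (Flux loses to Concept 3; Concept 3 loses to Echo; Model U loses to Concept 3; Echo loses to Model U; Model T loses to Flux; Concept 2 loses to Concept 3); the cycle Concept 3 > Model U > Echo > Concept 3 rules out a Condorcet winner.

none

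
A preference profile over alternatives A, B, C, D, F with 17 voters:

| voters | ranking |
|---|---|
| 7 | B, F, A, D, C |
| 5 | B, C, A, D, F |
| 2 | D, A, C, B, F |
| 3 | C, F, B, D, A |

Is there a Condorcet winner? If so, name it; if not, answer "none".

B

Head-to-head results (17 voters):
A vs B: B wins 15–2.
A vs C: A, 9–8.
A vs D: A, 12–5.
A vs F: F, 10–7.
B vs C: B wins 12–5.
B vs D: B, 15–2.
B vs F: B wins 14–3.
C vs D: D wins 9–8.
C vs F: C, 10–7.
D vs F: F, 10–7.
B beats each of A, C, D, F — B is the Condorcet winner.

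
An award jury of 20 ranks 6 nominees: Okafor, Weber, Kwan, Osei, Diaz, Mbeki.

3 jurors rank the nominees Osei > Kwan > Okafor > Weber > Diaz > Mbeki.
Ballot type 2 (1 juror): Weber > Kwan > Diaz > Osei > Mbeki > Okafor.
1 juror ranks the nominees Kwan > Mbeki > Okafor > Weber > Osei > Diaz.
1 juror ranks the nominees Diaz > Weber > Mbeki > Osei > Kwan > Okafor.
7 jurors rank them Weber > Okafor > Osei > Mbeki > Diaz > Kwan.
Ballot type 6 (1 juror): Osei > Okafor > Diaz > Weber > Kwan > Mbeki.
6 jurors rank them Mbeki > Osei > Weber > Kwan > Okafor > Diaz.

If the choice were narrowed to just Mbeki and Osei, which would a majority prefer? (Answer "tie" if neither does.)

Ballots ranking Mbeki above Osei: 1 + 1 + 6 = 8.
Ballots ranking Osei above Mbeki: 20 − 8 = 12.
Osei wins the head-to-head 12–8.

Osei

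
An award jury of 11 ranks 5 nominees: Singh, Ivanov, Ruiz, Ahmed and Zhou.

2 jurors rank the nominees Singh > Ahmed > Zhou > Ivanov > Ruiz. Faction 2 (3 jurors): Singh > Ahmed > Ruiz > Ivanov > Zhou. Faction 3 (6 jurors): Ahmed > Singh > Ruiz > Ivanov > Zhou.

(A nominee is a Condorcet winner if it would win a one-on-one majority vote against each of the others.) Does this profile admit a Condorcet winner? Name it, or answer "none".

Head-to-head results (11 jurors):
Singh vs Ivanov: Singh wins 11–0.
Singh–Ruiz: Singh 11–0.
Singh–Ahmed: Ahmed 6–5.
Singh vs Zhou: 2+3+6 = 11 for Singh, 0 for Zhou — Singh by 11–0.
Ivanov vs Ruiz: Ruiz wins 9–2.
Ivanov vs Ahmed: Ivanov is ranked higher on 0 ballots, Ahmed on 11. Ahmed wins 11–0.
Ivanov vs Zhou: 9 to 2, Ivanov.
Ruiz–Ahmed: Ahmed 11–0.
Ruiz vs Zhou: 9 to 2, Ruiz.
Ahmed–Zhou: Ahmed 11–0.
Ahmed defeats every rival head-to-head and is the Condorcet winner.

Ahmed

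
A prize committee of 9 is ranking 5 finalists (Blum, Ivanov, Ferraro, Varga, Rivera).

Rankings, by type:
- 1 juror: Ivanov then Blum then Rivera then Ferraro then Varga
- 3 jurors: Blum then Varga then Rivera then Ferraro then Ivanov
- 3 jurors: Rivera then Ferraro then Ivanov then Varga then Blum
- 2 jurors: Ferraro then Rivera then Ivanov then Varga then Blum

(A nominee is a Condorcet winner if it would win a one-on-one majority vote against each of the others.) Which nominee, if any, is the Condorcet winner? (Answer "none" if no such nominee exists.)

Rivera

Pairwise majorities:
Blum–Ivanov: Ivanov 6–3.
Blum–Ferraro: Ferraro 5–4.
Blum–Varga: Varga 5–4.
Blum–Rivera: Rivera 5–4.
Ivanov–Ferraro: Ferraro 8–1.
Ivanov vs Varga: Ivanov wins 6–3.
Ivanov vs Rivera: Rivera, 8–1.
Ferraro vs Varga: Ferraro wins 6–3.
Ferraro vs Rivera: Rivera, 7–2.
Varga vs Rivera: Rivera, 6–3.
Only Rivera has no losses; Rivera is the Condorcet winner.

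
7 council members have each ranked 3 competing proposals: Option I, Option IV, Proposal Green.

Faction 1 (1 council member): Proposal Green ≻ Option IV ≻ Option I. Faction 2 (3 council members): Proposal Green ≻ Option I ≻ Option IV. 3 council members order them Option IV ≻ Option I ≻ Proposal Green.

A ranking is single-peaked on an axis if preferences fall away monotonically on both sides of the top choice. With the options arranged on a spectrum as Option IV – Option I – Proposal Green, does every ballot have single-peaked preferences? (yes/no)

Axis positions: Option IV=1, Option I=2, Proposal Green=3.
Faction 1: ranking walks positions 3-1-2; Option IV is ranked above Option I even though Option I lies between Option IV and the peak Proposal Green on the axis — preferences dip and rise again. Not single-peaked.
Faction 2 (peak Proposal Green at position 3): ranking walks positions 3-2-1, expanding outward from the peak — single-peaked.
Faction 3 (peak Option IV at position 1): ranking walks positions 1-2-3, expanding outward from the peak — single-peaked.
Faction 1 violates single-peakedness, so the profile is not single-peaked on this axis.

no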